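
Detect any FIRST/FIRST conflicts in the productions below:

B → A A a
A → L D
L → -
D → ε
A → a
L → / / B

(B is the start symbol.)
No FIRST/FIRST conflicts.

A FIRST/FIRST conflict occurs when two productions N → α and N → β for the same non-terminal have FIRST(α) ∩ FIRST(β) ≠ ∅ (with ε ∈ FIRST of a nullable right-hand side, so two nullable alternatives also conflict).

FIRST sets of the non-terminals at (or reachable through a nullable prefix from) the front of some alternative:
  FIRST(L) = { '-', '/' }

Productions for A:
  A → L D: FIRST = { '-', '/' }
  A → a: FIRST = { 'a' }
Productions for L:
  L → -: FIRST = { '-' }
  L → / / B: FIRST = { '/' }
B, D have only one production, so no FIRST/FIRST conflict is possible there.

All alternatives of each non-terminal have pairwise disjoint FIRST sets.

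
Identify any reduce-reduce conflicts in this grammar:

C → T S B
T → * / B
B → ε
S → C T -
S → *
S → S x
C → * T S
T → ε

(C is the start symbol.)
Yes — I4: [S → * .] vs [T → .]

Augment with C' → C and build the canonical LR(0) collection (I0 = CLOSURE({[C' → . C]}), then GOTO on every symbol after a dot until no new states appear). It has 16 states:
  I0: { [C → . * T S], [C → . T S B], [C' → . C], [T → . * / B], [T → .] }  — shift, reduce
  I1: { [C → * . T S], [T → * . / B], [T → . * / B], [T → .] }  — shift, reduce
  I2: { [C' → C .] }  — accept
  I3: { [C → . * T S], [C → . T S B], [C → T . S B], [S → . *], [S → . C T -], [S → . S x], [T → . * / B], [T → .] }  — shift, reduce
  I4: { [C → * . T S], [S → * .], [T → * . / B], [T → . * / B], [T → .] }  — shift, 2 reduces
  I5: { [S → C . T -], [T → . * / B], [T → .] }  — shift, reduce
  I6: { [B → .], [C → T S . B], [S → S . x] }  — shift, reduce
  I7: { [C → T S B .] }  — reduce
  I8: { [S → S x .] }  — reduce
  I9: { [T → * . / B] }  — shift
  I10: { [S → C T . -] }  — shift
  I11: { [S → C T - .] }  — reduce
  I12: { [B → .], [T → * / . B] }  — reduce
  I13: { [T → * / B .] }  — reduce
  I14: { [C → * T . S], [C → . * T S], [C → . T S B], [S → . *], [S → . C T -], [S → . S x], [T → . * / B], [T → .] }  — shift, reduce
  I15: { [C → * T S .], [S → S . x] }  — shift, reduce

I4 contains complete items [S → * .], [T → .] — reduce-reduce conflict.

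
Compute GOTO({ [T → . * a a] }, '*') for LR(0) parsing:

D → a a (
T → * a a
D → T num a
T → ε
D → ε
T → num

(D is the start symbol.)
GOTO(I, '*') = CLOSURE({ [A → αX.β] : [A → α.Xβ] ∈ I, X = '*' })

Items with dot before '*', with the dot advanced:
  [T → . * a a] → [T → * . a a]
Closure adds nothing (no advanced item has the dot before a non-terminal).

GOTO = { [T → * . a a] }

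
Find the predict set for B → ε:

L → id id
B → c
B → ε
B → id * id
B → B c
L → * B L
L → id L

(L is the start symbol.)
{ '*', 'c', 'id' }

PREDICT(B → ε) = (FIRST(RHS) \ {ε}) ∪ (FOLLOW(B) if ε ∈ FIRST(RHS), i.e. RHS ⇒* ε)
The right-hand side is ε (FIRST(ε) = { ε }), so the predict set is FOLLOW(B) = { '*', 'c', 'id' }
PREDICT(B → ε) = { '*', 'c', 'id' }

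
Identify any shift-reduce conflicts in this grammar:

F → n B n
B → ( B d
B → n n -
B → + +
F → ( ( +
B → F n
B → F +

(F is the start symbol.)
Augment with F' → F and build the canonical LR(0) collection (I0 = CLOSURE({[F' → . F]}), then GOTO on every symbol after a dot until no new states appear). It has 21 states:
  I0: { [F → . ( ( +], [F → . n B n], [F' → . F] }  — shift
  I1: { [F → ( . ( +] }  — shift
  I2: { [F' → F .] }  — accept
  I3: { [B → . ( B d], [B → . + +], [B → . F +], [B → . F n], [B → . n n -], [F → . ( ( +], [F → . n B n], [F → n . B n] }  — shift
  I4: { [B → ( . B d], [B → . ( B d], [B → . + +], [B → . F +], [B → . F n], [B → . n n -], [F → ( . ( +], [F → . ( ( +], [F → . n B n] }  — shift
  I5: { [B → + . +] }  — shift
  I6: { [F → n B . n] }  — shift
  I7: { [B → F . +], [B → F . n] }  — shift
  I8: { [B → . ( B d], [B → . + +], [B → . F +], [B → . F n], [B → . n n -], [B → n . n -], [F → . ( ( +], [F → . n B n], [F → n . B n] }  — shift
  I9: { [B → . ( B d], [B → . + +], [B → . F +], [B → . F n], [B → . n n -], [B → n . n -], [B → n n . -], [F → . ( ( +], [F → . n B n], [F → n . B n] }  — shift
  I10: { [B → n n - .] }  — reduce
  I11: { [B → F + .] }  — reduce
  I12: { [B → F n .] }  — reduce
  I13: { [F → n B n .] }  — reduce
  I14: { [B → + + .] }  — reduce
  I15: { [B → ( . B d], [B → . ( B d], [B → . + +], [B → . F +], [B → . F n], [B → . n n -], [F → ( ( . +], [F → ( . ( +], [F → . ( ( +], [F → . n B n] }  — shift
  I16: { [B → ( B . d] }  — shift
  I17: { [B → ( B d .] }  — reduce
  I18: { [B → + . +], [F → ( ( + .] }  — shift, reduce
  I19: { [F → ( ( . +] }  — shift
  I20: { [F → ( ( + .] }  — reduce

I18 contains reduce item [F → ( ( + .] and shift item [B → + . +] — shift-reduce conflict.

Answer: Yes — I18: [F → ( ( + .] vs [B → + . +]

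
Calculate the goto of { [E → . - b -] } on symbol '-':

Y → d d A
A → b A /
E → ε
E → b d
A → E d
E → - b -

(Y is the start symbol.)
{ [E → - . b -] }

GOTO(I, '-') = CLOSURE({ [A → αX.β] : [A → α.Xβ] ∈ I, X = '-' })

Items with dot before '-', with the dot advanced:
  [E → . - b -] → [E → - . b -]
Closure adds nothing (no advanced item has the dot before a non-terminal).

GOTO = { [E → - . b -] }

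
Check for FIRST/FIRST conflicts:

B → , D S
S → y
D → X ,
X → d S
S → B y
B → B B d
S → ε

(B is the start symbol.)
FIRST sets of the non-terminals at (or reachable through a nullable prefix from) the front of some alternative:
  FIRST(B) = { ',' }

Productions for B:
  B → , D S: FIRST = { ',' }
  B → B B d: FIRST = { ',' }
Productions for S:
  S → y: FIRST = { 'y' }
  S → B y: FIRST = { ',' }
  S → ε: FIRST = { ε }
D, X have only one production, so no FIRST/FIRST conflict is possible there.

Conflict for B: B → , D S and B → B B d
  Overlap: { ',' }

Answer: Yes. B → ',' D S / B → B B d on { ',' }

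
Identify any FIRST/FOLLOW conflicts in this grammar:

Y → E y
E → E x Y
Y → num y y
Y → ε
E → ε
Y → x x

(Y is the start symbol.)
Yes. Y → E y with FOLLOW(Y) on { 'x', 'y' }; Y → x x with FOLLOW(Y) on { 'x' }; E → E x Y with FOLLOW(E) on { 'x' }

A FIRST/FOLLOW conflict occurs when a non-terminal N has a nullable alternative N → β (β ⇒* ε) and another alternative N → α with FIRST(α) ∩ FOLLOW(N) ≠ ∅: on such a lookahead the parser cannot decide between expanding α and letting N vanish via β.

Nullable non-terminals: E, Y.
FIRST sets used below: FIRST(E) = { 'x', ε }

E: nullable alternative(s) E → ε; FOLLOW(E) = { 'x', 'y' }
  E → E x Y: FIRST \ {ε} = { 'x' } — overlaps FOLLOW(E) on { 'x' }: CONFLICT
  E → ε: FIRST \ {ε} = { } — this is the only nullable alternative, skip

Y: nullable alternative(s) Y → ε; FOLLOW(Y) = { $, 'x', 'y' }
  Y → E y: FIRST \ {ε} = { 'x', 'y' } — overlaps FOLLOW(Y) on { 'x', 'y' }: CONFLICT
  Y → num y y: FIRST \ {ε} = { 'num' } — disjoint from FOLLOW(Y)
  Y → ε: FIRST \ {ε} = { } — this is the only nullable alternative, skip
  Y → x x: FIRST \ {ε} = { 'x' } — overlaps FOLLOW(Y) on { 'x' }: CONFLICT

So the grammar has 3 FIRST/FOLLOW conflicts (marked CONFLICT above).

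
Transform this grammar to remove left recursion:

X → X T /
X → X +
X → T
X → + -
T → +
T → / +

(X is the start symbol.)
X is directly left-recursive. The standard transformation for
  A → A α₁ | ... | A α_m | β₁ | ... | β_n
is
  A  → β₁ A' | ... | β_n A'
  A' → α₁ A' | ... | α_m A' | ε

X → T becomes X → T X'
X → + - becomes X → + - X'
X → X T / becomes X' → T / X'
X → X + becomes X' → + X'
Add X' → ε

Productions for other non-terminals are unchanged:
  T → +
  T → / +

Resulting grammar:
X → T X'
X → + - X'
X' → T / X'
X' → + X'
X' → ε
T → +
T → / +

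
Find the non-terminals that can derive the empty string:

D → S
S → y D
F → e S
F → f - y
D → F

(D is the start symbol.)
None

A non-terminal is nullable if it can derive ε (the empty string): either it has an ε-production, or it has a production whose right-hand side consists entirely of nullable non-terminals.

There are no ε-productions, so no non-terminal can derive ε.
No non-terminals are nullable.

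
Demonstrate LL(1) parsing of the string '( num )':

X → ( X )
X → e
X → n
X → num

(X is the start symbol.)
LL(1) parsing maintains a stack (initially the start symbol over $) and the input. At each step: if the stack top is a terminal, match it against the current input token; if it is a non-terminal N, replace it with the RHS of M[N, lookahead] (the unique production whose predict set contains the lookahead).

Stack is shown with the top on the left.

Stack    Input      Action
--------------------------
X $      ( num ) $  output X → ( X )
( X ) $  ( num ) $  match '('
X ) $    num ) $    output X → num
num ) $  num ) $    match 'num'
) $      ) $        match ')'
$        $          accept

The string is accepted.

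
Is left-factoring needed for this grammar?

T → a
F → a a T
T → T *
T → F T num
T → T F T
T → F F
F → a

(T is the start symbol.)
Yes, T has productions with common prefix 'T'; T has productions with common prefix 'F'; F has productions with common prefix 'a'

Left-factoring is needed when two productions for the same non-terminal
share a common prefix on the right-hand side.

Productions for T:
  T → a
  T → T *
  T → F T num
  T → T F T
  T → F F
Productions for F:
  F → a a T
  F → a

Found common prefix 'T' in productions for T
Found common prefix 'F' in productions for T
Found common prefix 'a' in productions for F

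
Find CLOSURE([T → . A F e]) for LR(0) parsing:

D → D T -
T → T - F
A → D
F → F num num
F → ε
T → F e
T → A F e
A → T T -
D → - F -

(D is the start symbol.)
{ [A → . D], [A → . T T -], [D → . - F -], [D → . D T -], [F → . F num num], [F → .], [T → . A F e], [T → . F e], [T → . T - F] }

To compute CLOSURE, for each item [A → α.Bβ] where B is a non-terminal, add [B → .γ] for all productions B → γ; repeat for the newly added items until nothing changes.

Start with: [T → . A F e]
  [T → . A F e] has the dot before A: add [A → . D], [A → . T T -]
  [A → . D] has the dot before D: add [D → . D T -], [D → . - F -]
  [A → . T T -] has the dot before T: add [T → . T - F], [T → . F e]
  [T → . F e] has the dot before F: add [F → . F num num], [F → .]
No further items can be added.

CLOSURE = { [A → . D], [A → . T T -], [D → . - F -], [D → . D T -], [F → . F num num], [F → .], [T → . A F e], [T → . F e], [T → . T - F] }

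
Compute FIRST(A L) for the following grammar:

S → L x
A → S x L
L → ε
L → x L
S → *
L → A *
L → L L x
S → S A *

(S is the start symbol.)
{ '*', 'x' }

FIRST sets of the non-terminals involved (from the grammar, by fixed-point iteration):
  FIRST(A) = { '*', 'x' }

To compute FIRST(A L), process the symbols left to right:
Symbol A is a non-terminal. Add FIRST(A) \ {ε} = { '*', 'x' }
A is not nullable (ε ∉ FIRST(A)), so stop here.
FIRST(A L) = { '*', 'x' }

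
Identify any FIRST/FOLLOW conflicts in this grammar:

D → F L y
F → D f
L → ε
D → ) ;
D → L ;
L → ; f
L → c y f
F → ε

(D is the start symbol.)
Yes. F → D f with FOLLOW(F) on { ';', 'c', 'y' }; L → ';' f with FOLLOW(L) on { ';' }

Nullable non-terminals: F, L.
FIRST sets used below: FIRST(D) = { ')', ';', 'c', 'y' }

F: nullable alternative(s) F → ε; FOLLOW(F) = { ';', 'c', 'y' }
  F → D f: FIRST \ {ε} = { ')', ';', 'c', 'y' } — overlaps FOLLOW(F) on { ';', 'c', 'y' }: CONFLICT
  F → ε: FIRST \ {ε} = { } — this is the only nullable alternative, skip

L: nullable alternative(s) L → ε; FOLLOW(L) = { ';', 'y' }
  L → ε: FIRST \ {ε} = { } — this is the only nullable alternative, skip
  L → ; f: FIRST \ {ε} = { ';' } — overlaps FOLLOW(L) on { ';' }: CONFLICT
  L → c y f: FIRST \ {ε} = { 'c' } — disjoint from FOLLOW(L)

D has no nullable alternative, so no FIRST/FOLLOW check is needed there.

So the grammar has 2 FIRST/FOLLOW conflicts (marked CONFLICT above).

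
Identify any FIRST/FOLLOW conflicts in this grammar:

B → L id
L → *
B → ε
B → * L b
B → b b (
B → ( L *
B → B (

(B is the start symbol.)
A FIRST/FOLLOW conflict occurs when a non-terminal N has a nullable alternative N → β (β ⇒* ε) and another alternative N → α with FIRST(α) ∩ FOLLOW(N) ≠ ∅: on such a lookahead the parser cannot decide between expanding α and letting N vanish via β.

Nullable non-terminals: B.
FIRST sets used below: FIRST(L) = { '*' }, FIRST(B) = { '(', '*', 'b', ε }

B: nullable alternative(s) B → ε; FOLLOW(B) = { $, '(' }
  B → L id: FIRST \ {ε} = { '*' } — disjoint from FOLLOW(B)
  B → ε: FIRST \ {ε} = { } — this is the only nullable alternative, skip
  B → * L b: FIRST \ {ε} = { '*' } — disjoint from FOLLOW(B)
  B → b b (: FIRST \ {ε} = { 'b' } — disjoint from FOLLOW(B)
  B → ( L *: FIRST \ {ε} = { '(' } — overlaps FOLLOW(B) on { '(' }: CONFLICT
  B → B (: FIRST \ {ε} = { '(', '*', 'b' } — overlaps FOLLOW(B) on { '(' }: CONFLICT

L has no nullable alternative, so no FIRST/FOLLOW check is needed there.

So the grammar has 2 FIRST/FOLLOW conflicts (marked CONFLICT above).

Answer: Yes. B → '(' L '*' with FOLLOW(B) on { '(' }; B → B '(' with FOLLOW(B) on { '(' }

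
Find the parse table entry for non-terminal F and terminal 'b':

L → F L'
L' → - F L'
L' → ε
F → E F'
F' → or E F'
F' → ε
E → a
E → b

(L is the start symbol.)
To find M[F, 'b'], we find productions for F where 'b' is in the predict set (PREDICT(N → α) = (FIRST(α) \ {ε}) ∪ (FOLLOW(N) if α ⇒* ε)).

Relevant sets:
  FIRST(E) = { 'a', 'b' }

F → E F': PREDICT = { 'a', 'b' }
  'b' is in predict set, so this production goes in M[F, 'b']

M[F, 'b'] = F → E F'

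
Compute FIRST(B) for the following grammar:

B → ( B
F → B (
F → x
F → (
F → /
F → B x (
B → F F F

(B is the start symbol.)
{ '(', '/', 'x' }

FIRST sets of the other non-terminals involved (by the same procedure, iterated to a fixed point):
  FIRST(F) = { '(', '/', 'x' }

From B → ( B:
  - '(' is a terminal: add '(' and stop
From B → F F F:
  - F is a non-terminal: add FIRST(F) \ {ε} = { '(', '/', 'x' }
    F is not nullable, so stop

Collecting: FIRST(B) = { '(', '/', 'x' }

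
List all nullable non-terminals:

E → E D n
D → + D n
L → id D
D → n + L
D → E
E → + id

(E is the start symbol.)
None

A non-terminal is nullable if it can derive ε (the empty string): either it has an ε-production, or it has a production whose right-hand side consists entirely of nullable non-terminals.

There are no ε-productions, so no non-terminal can derive ε.
No non-terminals are nullable.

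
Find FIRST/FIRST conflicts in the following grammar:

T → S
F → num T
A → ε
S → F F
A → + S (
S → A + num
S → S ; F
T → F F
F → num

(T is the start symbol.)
A FIRST/FIRST conflict occurs when two productions N → α and N → β for the same non-terminal have FIRST(α) ∩ FIRST(β) ≠ ∅ (with ε ∈ FIRST of a nullable right-hand side, so two nullable alternatives also conflict).

FIRST sets of the non-terminals at (or reachable through a nullable prefix from) the front of some alternative:
  FIRST(S) = { '+', 'num' }
  FIRST(F) = { 'num' }
  FIRST(A) = { '+', ε }

Productions for T:
  T → S: FIRST = { '+', 'num' }
  T → F F: FIRST = { 'num' }
Productions for F:
  F → num T: FIRST = { 'num' }
  F → num: FIRST = { 'num' }
Productions for A:
  A → ε: FIRST = { ε }
  A → + S (: FIRST = { '+' }
Productions for S:
  S → F F: FIRST = { 'num' }
  S → A + num: FIRST = { '+' }
  S → S ; F: FIRST = { '+', 'num' }

Conflict for T: T → S and T → F F
  Overlap: { 'num' }
Conflict for F: F → num T and F → num
  Overlap: { 'num' }
Conflict for S: S → F F and S → S ; F
  Overlap: { 'num' }
Conflict for S: S → A + num and S → S ; F
  Overlap: { '+' }

Answer: Yes. T → S / T → F F on { 'num' }; F → num T / F → num on { 'num' }; S → F F / S → S ';' F on { 'num' }; S → A '+' num / S → S ';' F on { '+' }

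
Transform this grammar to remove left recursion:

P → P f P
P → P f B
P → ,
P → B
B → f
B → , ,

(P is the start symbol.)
P is directly left-recursive. The standard transformation for
  A → A α₁ | ... | A α_m | β₁ | ... | β_n
is
  A  → β₁ A' | ... | β_n A'
  A' → α₁ A' | ... | α_m A' | ε

P → , becomes P → , P'
P → B becomes P → B P'
P → P f P becomes P' → f P P'
P → P f B becomes P' → f B P'
Add P' → ε

Productions for other non-terminals are unchanged:
  B → f
  B → , ,

Resulting grammar:
P → , P'
P → B P'
P' → f P P'
P' → f B P'
P' → ε
B → f
B → , ,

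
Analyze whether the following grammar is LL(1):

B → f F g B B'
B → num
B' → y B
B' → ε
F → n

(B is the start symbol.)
A grammar is LL(1) if for each non-terminal N with multiple productions, the predict sets of those productions are pairwise disjoint, where PREDICT(N → α) = (FIRST(α) \ {ε}) ∪ (FOLLOW(N) if α ⇒* ε).

Relevant sets:
  FOLLOW(B') = { $, 'y' }

For B:
  PREDICT(B → f F g B B') = { 'f' }
  PREDICT(B → num) = { 'num' }
For B':
  PREDICT(B' → y B) = { 'y' }
  PREDICT(B' → ε) = { $, 'y' }
F has a single production, so nothing to check there.

Conflict found: Predict set conflict for B': { 'y' }
The grammar is NOT LL(1).

Answer: No. Predict set conflict for B': { 'y' }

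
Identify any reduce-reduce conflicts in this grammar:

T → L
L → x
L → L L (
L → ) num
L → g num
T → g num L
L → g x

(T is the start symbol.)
No reduce-reduce conflicts

Augment with T' → T and build the canonical LR(0) collection (I0 = CLOSURE({[T' → . T]}), then GOTO on every symbol after a dot until no new states appear). It has 14 states:
  I0: { [L → . ) num], [L → . L L (], [L → . g num], [L → . g x], [L → . x], [T → . L], [T → . g num L], [T' → . T] }  — shift
  I1: { [L → ) . num] }  — shift
  I2: { [L → . ) num], [L → . L L (], [L → . g num], [L → . g x], [L → . x], [L → L . L (], [T → L .] }  — shift, reduce
  I3: { [T' → T .] }  — accept
  I4: { [L → g . num], [L → g . x], [T → g . num L] }  — shift
  I5: { [L → x .] }  — reduce
  I6: { [L → . ) num], [L → . L L (], [L → . g num], [L → . g x], [L → . x], [L → g num .], [T → g num . L] }  — shift, reduce
  I7: { [L → g x .] }  — reduce
  I8: { [L → . ) num], [L → . L L (], [L → . g num], [L → . g x], [L → . x], [L → L . L (], [T → g num L .] }  — shift, reduce
  I9: { [L → g . num], [L → g . x] }  — shift
  I10: { [L → g num .] }  — reduce
  I11: { [L → . ) num], [L → . L L (], [L → . g num], [L → . g x], [L → . x], [L → L . L (], [L → L L . (] }  — shift
  I12: { [L → L L ( .] }  — reduce
  I13: { [L → ) num .] }  — reduce

No state contains more than one complete item.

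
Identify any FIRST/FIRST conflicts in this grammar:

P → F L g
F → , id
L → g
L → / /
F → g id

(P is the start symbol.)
No FIRST/FIRST conflicts.

A FIRST/FIRST conflict occurs when two productions N → α and N → β for the same non-terminal have FIRST(α) ∩ FIRST(β) ≠ ∅ (with ε ∈ FIRST of a nullable right-hand side, so two nullable alternatives also conflict).

Productions for F:
  F → , id: FIRST = { ',' }
  F → g id: FIRST = { 'g' }
Productions for L:
  L → g: FIRST = { 'g' }
  L → / /: FIRST = { '/' }
P has only one production, so no FIRST/FIRST conflict is possible there.

All alternatives of each non-terminal have pairwise disjoint FIRST sets.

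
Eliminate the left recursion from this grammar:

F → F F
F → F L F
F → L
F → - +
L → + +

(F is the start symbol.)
F → L F'
F → - + F'
F' → F F'
F' → L F F'
F' → ε
L → + +

F is directly left-recursive. The standard transformation for
  A → A α₁ | ... | A α_m | β₁ | ... | β_n
is
  A  → β₁ A' | ... | β_n A'
  A' → α₁ A' | ... | α_m A' | ε

F → L becomes F → L F'
F → - + becomes F → - + F'
F → F F becomes F' → F F'
F → F L F becomes F' → L F F'
Add F' → ε

Productions for other non-terminals are unchanged:
  L → + +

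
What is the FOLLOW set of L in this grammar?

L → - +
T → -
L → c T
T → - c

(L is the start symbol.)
{ $ }

L is the start symbol, so $ ∈ FOLLOW(L).
L does not occur on any right-hand side.

Taking the union: FOLLOW(L) = { $ }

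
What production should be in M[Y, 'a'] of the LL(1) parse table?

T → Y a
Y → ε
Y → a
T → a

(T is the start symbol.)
Y → ε, Y → a

To find M[Y, 'a'], we find productions for Y where 'a' is in the predict set (PREDICT(N → α) = (FIRST(α) \ {ε}) ∪ (FOLLOW(N) if α ⇒* ε)).

Relevant sets:
  FOLLOW(Y) = { 'a' }

Y → ε: PREDICT = { 'a' }
  'a' is in predict set, so this production goes in M[Y, 'a']
Y → a: PREDICT = { 'a' }
  'a' is in predict set, so this production goes in M[Y, 'a']

M[Y, 'a'] = Y → ε, Y → a  (a multiply-defined cell — the grammar is not LL(1))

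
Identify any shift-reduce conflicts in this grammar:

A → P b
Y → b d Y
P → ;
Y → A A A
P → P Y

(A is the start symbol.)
Augment with A' → A and build the canonical LR(0) collection (I0 = CLOSURE({[A' → . A]}), then GOTO on every symbol after a dot until no new states appear). It has 12 states:
  I0: { [A → . P b], [A' → . A], [P → . ;], [P → . P Y] }  — shift
  I1: { [P → ; .] }  — reduce
  I2: { [A' → A .] }  — accept
  I3: { [A → . P b], [A → P . b], [P → . ;], [P → . P Y], [P → P . Y], [Y → . A A A], [Y → . b d Y] }  — shift
  I4: { [A → . P b], [P → . ;], [P → . P Y], [Y → A . A A] }  — shift
  I5: { [P → P Y .] }  — reduce
  I6: { [A → P b .], [Y → b . d Y] }  — shift, reduce
  I7: { [A → . P b], [P → . ;], [P → . P Y], [Y → . A A A], [Y → . b d Y], [Y → b d . Y] }  — shift
  I8: { [Y → b d Y .] }  — reduce
  I9: { [Y → b . d Y] }  — shift
  I10: { [A → . P b], [P → . ;], [P → . P Y], [Y → A A . A] }  — shift
  I11: { [Y → A A A .] }  — reduce

I6 contains reduce item [A → P b .] and shift item [Y → b . d Y] — shift-reduce conflict.

Answer: Yes — I6: [A → P b .] vs [Y → b . d Y]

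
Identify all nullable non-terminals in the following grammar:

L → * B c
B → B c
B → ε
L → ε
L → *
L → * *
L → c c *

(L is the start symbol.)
{ 'B', 'L' }

ε-productions: B → ε, L → ε
So B, L are immediately nullable.
Every non-terminal is now nullable.
Nullable = { 'B', 'L' }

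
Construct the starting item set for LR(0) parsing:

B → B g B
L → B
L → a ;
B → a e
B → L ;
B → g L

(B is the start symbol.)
First, augment the grammar with B' → B
I₀ = CLOSURE({ [B' → . B] }):
  [B' → . B] has the dot before B: add [B → . B g B], [B → . a e], [B → . L ;], [B → . g L]
  [B → . L ;] has the dot before L: add [L → . B], [L → . a ;]
No further items can be added.

I₀ = { [B → . B g B], [B → . L ;], [B → . a e], [B → . g L], [B' → . B], [L → . B], [L → . a ;] }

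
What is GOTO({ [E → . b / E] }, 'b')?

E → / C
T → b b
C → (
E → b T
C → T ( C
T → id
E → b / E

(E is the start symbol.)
GOTO(I, 'b') = CLOSURE({ [A → αX.β] : [A → α.Xβ] ∈ I, X = 'b' })

Items with dot before 'b', with the dot advanced:
  [E → . b / E] → [E → b . / E]
Closure adds nothing (no advanced item has the dot before a non-terminal).

GOTO = { [E → b . / E] }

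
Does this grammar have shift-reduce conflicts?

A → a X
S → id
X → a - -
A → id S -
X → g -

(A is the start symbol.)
A shift-reduce conflict occurs when an LR(0) state has both:
  - a complete (reduce) item [A → α .] (dot at the end), and
  - a shift item [B → β . c γ] (dot before a terminal).

Augment with A' → A and build the canonical LR(0) collection (I0 = CLOSURE({[A' → . A]}), then GOTO on every symbol after a dot until no new states appear). It has 13 states:
  I0: { [A → . a X], [A → . id S -], [A' → . A] }  — shift
  I1: { [A' → A .] }  — accept
  I2: { [A → a . X], [X → . a - -], [X → . g -] }  — shift
  I3: { [A → id . S -], [S → . id] }  — shift
  I4: { [A → id S . -] }  — shift
  I5: { [S → id .] }  — reduce
  I6: { [A → id S - .] }  — reduce
  I7: { [A → a X .] }  — reduce
  I8: { [X → a . - -] }  — shift
  I9: { [X → g . -] }  — shift
  I10: { [X → g - .] }  — reduce
  I11: { [X → a - . -] }  — shift
  I12: { [X → a - - .] }  — reduce

No state contains both a complete item and a shift item.

Answer: No shift-reduce conflicts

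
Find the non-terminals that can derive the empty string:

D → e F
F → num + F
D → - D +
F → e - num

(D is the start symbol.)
None

There are no ε-productions, so no non-terminal can derive ε.
No non-terminals are nullable.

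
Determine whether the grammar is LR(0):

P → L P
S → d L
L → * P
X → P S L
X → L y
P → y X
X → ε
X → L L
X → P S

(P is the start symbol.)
No. Shift-reduce conflict between [X → .] and [L → . * P]

A grammar is LR(0) if no state in the canonical LR(0) collection has:
  - both a shift item (dot before a terminal) and a complete item (shift-reduce conflict), or
  - two or more complete items (reduce-reduce conflict; the accept item [P' → P .] counts as a complete item here).

Augment with P' → P and build the canonical LR(0) collection (I0 = CLOSURE({[P' → . P]}), then GOTO on every symbol after a dot until no new states appear). It has 16 states:
  I0: { [L → . * P], [P → . L P], [P → . y X], [P' → . P] }  — shift
  I1: { [L → * . P], [L → . * P], [P → . L P], [P → . y X] }  — shift
  I2: { [L → . * P], [P → . L P], [P → . y X], [P → L . P] }  — shift
  I3: { [P' → P .] }  — accept
  I4: { [L → . * P], [P → . L P], [P → . y X], [P → y . X], [X → . L L], [X → . L y], [X → . P S L], [X → . P S], [X → .] }  — shift, reduce
  I5: { [L → . * P], [P → . L P], [P → . y X], [P → L . P], [X → L . L], [X → L . y] }  — shift
  I6: { [S → . d L], [X → P . S L], [X → P . S] }  — shift
  I7: { [P → y X .] }  — reduce
  I8: { [L → . * P], [X → P S . L], [X → P S .] }  — shift, reduce
  I9: { [L → . * P], [S → d . L] }  — shift
  I10: { [S → d L .] }  — reduce
  I11: { [X → P S L .] }  — reduce
  I12: { [L → . * P], [P → . L P], [P → . y X], [P → L . P], [X → L L .] }  — shift, reduce
  I13: { [P → L P .] }  — reduce
  I14: { [L → . * P], [P → . L P], [P → . y X], [P → y . X], [X → . L L], [X → . L y], [X → . P S L], [X → . P S], [X → .], [X → L y .] }  — shift, 2 reduces
  I15: { [L → * P .] }  — reduce

Conflict in state I4:
  Shift-reduce conflict between [X → .] and [L → . * P]
So the grammar is NOT LR(0).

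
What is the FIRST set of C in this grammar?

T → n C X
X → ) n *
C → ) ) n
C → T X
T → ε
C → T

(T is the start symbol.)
{ ')', 'n', ε }

To compute FIRST(C), examine every production with C on the left-hand side, reading each right-hand side left to right until a non-nullable symbol is reached.

FIRST sets of the other non-terminals involved (by the same procedure, iterated to a fixed point):
  FIRST(T) = { 'n', ε }
  FIRST(X) = { ')' }

From C → ) ) n:
  - ')' is a terminal: add ')' and stop
From C → T X:
  - T is a non-terminal: add FIRST(T) \ {ε} = { 'n' }
    T is nullable, so continue to the next symbol
  - X is a non-terminal: add FIRST(X) \ {ε} = { ')' }
    X is not nullable, so stop
From C → T:
  - T is a non-terminal: add FIRST(T) \ {ε} = { 'n' }
    T is nullable and nothing follows, so the whole right-hand side can vanish: ε ∈ FIRST(C)

Collecting: FIRST(C) = { ')', 'n', ε }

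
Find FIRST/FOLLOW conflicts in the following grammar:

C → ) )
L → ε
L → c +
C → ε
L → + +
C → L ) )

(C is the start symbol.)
Nullable non-terminals: C, L.
FIRST sets used below: FIRST(L) = { '+', 'c', ε }

C: nullable alternative(s) C → ε; FOLLOW(C) = { $ }
  C → ) ): FIRST \ {ε} = { ')' } — disjoint from FOLLOW(C)
  C → ε: FIRST \ {ε} = { } — this is the only nullable alternative, skip
  C → L ) ): FIRST \ {ε} = { ')', '+', 'c' } — disjoint from FOLLOW(C)

L: nullable alternative(s) L → ε; FOLLOW(L) = { ')' }
  L → ε: FIRST \ {ε} = { } — this is the only nullable alternative, skip
  L → c +: FIRST \ {ε} = { 'c' } — disjoint from FOLLOW(L)
  L → + +: FIRST \ {ε} = { '+' } — disjoint from FOLLOW(L)

No FIRST/FOLLOW conflicts found.

Answer: No FIRST/FOLLOW conflicts.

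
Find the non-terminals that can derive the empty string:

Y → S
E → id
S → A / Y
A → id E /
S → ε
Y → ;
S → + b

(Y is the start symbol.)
ε-productions: S → ε
So S is immediately nullable.
Y → S: every symbol on the right is nullable, so Y is nullable too.
No further non-terminal can be added: every production for the remaining non-terminals contains a terminal or a non-nullable non-terminal.
Nullable = { 'S', 'Y' }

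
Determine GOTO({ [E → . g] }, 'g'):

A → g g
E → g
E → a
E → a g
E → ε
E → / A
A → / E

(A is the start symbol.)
GOTO(I, 'g') = CLOSURE({ [A → αX.β] : [A → α.Xβ] ∈ I, X = 'g' })

Items with dot before 'g', with the dot advanced:
  [E → . g] → [E → g .]
Closure adds nothing (no advanced item has the dot before a non-terminal).

GOTO = { [E → g .] }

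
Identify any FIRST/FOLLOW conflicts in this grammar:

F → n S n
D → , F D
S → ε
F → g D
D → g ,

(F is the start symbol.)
No FIRST/FOLLOW conflicts.

A FIRST/FOLLOW conflict occurs when a non-terminal N has a nullable alternative N → β (β ⇒* ε) and another alternative N → α with FIRST(α) ∩ FOLLOW(N) ≠ ∅: on such a lookahead the parser cannot decide between expanding α and letting N vanish via β.

Nullable non-terminals: S.
S has a nullable alternative but only one production, so nothing to check.

D, F have no nullable alternative, so no FIRST/FOLLOW check is needed there.

No FIRST/FOLLOW conflicts found.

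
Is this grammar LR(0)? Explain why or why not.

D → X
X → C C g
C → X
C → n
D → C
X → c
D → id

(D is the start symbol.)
Augment with D' → D and build the canonical LR(0) collection (I0 = CLOSURE({[D' → . D]}), then GOTO on every symbol after a dot until no new states appear). It has 10 states:
  I0: { [C → . X], [C → . n], [D → . C], [D → . X], [D → . id], [D' → . D], [X → . C C g], [X → . c] }  — shift
  I1: { [C → . X], [C → . n], [D → C .], [X → . C C g], [X → . c], [X → C . C g] }  — shift, reduce
  I2: { [D' → D .] }  — accept
  I3: { [C → X .], [D → X .] }  — 2 reduces
  I4: { [X → c .] }  — reduce
  I5: { [D → id .] }  — reduce
  I6: { [C → n .] }  — reduce
  I7: { [C → . X], [C → . n], [X → . C C g], [X → . c], [X → C . C g], [X → C C . g] }  — shift
  I8: { [C → X .] }  — reduce
  I9: { [X → C C g .] }  — reduce

Conflict in state I1:
  Shift-reduce conflict between [D → C .] and [C → . n]
So the grammar is NOT LR(0).

Answer: No. Shift-reduce conflict between [D → C .] and [C → . n]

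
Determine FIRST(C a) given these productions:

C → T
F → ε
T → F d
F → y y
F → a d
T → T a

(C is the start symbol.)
FIRST sets of the non-terminals involved (from the grammar, by fixed-point iteration):
  FIRST(C) = { 'a', 'd', 'y' }

To compute FIRST(C a), process the symbols left to right:
Symbol C is a non-terminal. Add FIRST(C) \ {ε} = { 'a', 'd', 'y' }
C is not nullable (ε ∉ FIRST(C)), so stop here.
FIRST(C a) = { 'a', 'd', 'y' }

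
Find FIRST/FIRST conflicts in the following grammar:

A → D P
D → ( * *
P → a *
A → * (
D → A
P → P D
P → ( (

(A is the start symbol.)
A FIRST/FIRST conflict occurs when two productions N → α and N → β for the same non-terminal have FIRST(α) ∩ FIRST(β) ≠ ∅ (with ε ∈ FIRST of a nullable right-hand side, so two nullable alternatives also conflict).

FIRST sets of the non-terminals at (or reachable through a nullable prefix from) the front of some alternative:
  FIRST(D) = { '(', '*' }
  FIRST(A) = { '(', '*' }
  FIRST(P) = { '(', 'a' }

Productions for A:
  A → D P: FIRST = { '(', '*' }
  A → * (: FIRST = { '*' }
Productions for D:
  D → ( * *: FIRST = { '(' }
  D → A: FIRST = { '(', '*' }
Productions for P:
  P → a *: FIRST = { 'a' }
  P → P D: FIRST = { '(', 'a' }
  P → ( (: FIRST = { '(' }

Conflict for A: A → D P and A → * (
  Overlap: { '*' }
Conflict for D: D → ( * * and D → A
  Overlap: { '(' }
Conflict for P: P → a * and P → P D
  Overlap: { 'a' }
Conflict for P: P → P D and P → ( (
  Overlap: { '(' }

Answer: Yes. A → D P / A → '*' '(' on { '*' }; D → '(' '*' '*' / D → A on { '(' }; P → a '*' / P → P D on { 'a' }; P → P D / P → '(' '(' on { '(' }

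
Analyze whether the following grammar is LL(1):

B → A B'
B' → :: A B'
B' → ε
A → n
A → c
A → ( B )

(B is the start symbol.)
Yes, the grammar is LL(1).

A grammar is LL(1) if for each non-terminal N with multiple productions, the predict sets of those productions are pairwise disjoint, where PREDICT(N → α) = (FIRST(α) \ {ε}) ∪ (FOLLOW(N) if α ⇒* ε).

Relevant sets:
  FOLLOW(B') = { $, ')' }

For B':
  PREDICT(B' → :: A B') = { '::' }
  PREDICT(B' → ε) = { $, ')' }
For A:
  PREDICT(A → n) = { 'n' }
  PREDICT(A → c) = { 'c' }
  PREDICT(A → '(' B ')') = { '(' }
B has a single production, so nothing to check there.

All predict sets are disjoint. The grammar IS LL(1).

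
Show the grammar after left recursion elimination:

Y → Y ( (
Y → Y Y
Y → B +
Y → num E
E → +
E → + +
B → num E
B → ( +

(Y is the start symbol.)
Y is directly left-recursive. The standard transformation for
  A → A α₁ | ... | A α_m | β₁ | ... | β_n
is
  A  → β₁ A' | ... | β_n A'
  A' → α₁ A' | ... | α_m A' | ε

Y → B + becomes Y → B + Y'
Y → num E becomes Y → num E Y'
Y → Y ( ( becomes Y' → ( ( Y'
Y → Y Y becomes Y' → Y Y'
Add Y' → ε

Productions for other non-terminals are unchanged:
  E → +
  E → + +
  B → num E
  B → ( +

Resulting grammar:
Y → B + Y'
Y → num E Y'
Y' → ( ( Y'
Y' → Y Y'
Y' → ε
E → +
E → + +
B → num E
B → ( +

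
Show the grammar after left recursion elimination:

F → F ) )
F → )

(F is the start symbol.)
F → ) F'
F' → ) ) F'
F' → ε

F is directly left-recursive. The standard transformation for
  A → A α₁ | ... | A α_m | β₁ | ... | β_n
is
  A  → β₁ A' | ... | β_n A'
  A' → α₁ A' | ... | α_m A' | ε

F → ) becomes F → ) F'
F → F ) ) becomes F' → ) ) F'
Add F' → ε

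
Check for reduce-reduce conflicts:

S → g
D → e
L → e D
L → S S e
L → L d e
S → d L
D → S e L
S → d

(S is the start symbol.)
Augment with S' → S and build the canonical LR(0) collection (I0 = CLOSURE({[S' → . S]}), then GOTO on every symbol after a dot until no new states appear). It has 16 states:
  I0: { [S → . d L], [S → . d], [S → . g], [S' → . S] }  — shift
  I1: { [S' → S .] }  — accept
  I2: { [L → . L d e], [L → . S S e], [L → . e D], [S → . d L], [S → . d], [S → . g], [S → d . L], [S → d .] }  — shift, reduce
  I3: { [S → g .] }  — reduce
  I4: { [L → L . d e], [S → d L .] }  — shift, reduce
  I5: { [L → S . S e], [S → . d L], [S → . d], [S → . g] }  — shift
  I6: { [D → . S e L], [D → . e], [L → e . D], [S → . d L], [S → . d], [S → . g] }  — shift
  I7: { [L → e D .] }  — reduce
  I8: { [D → S . e L] }  — shift
  I9: { [D → e .] }  — reduce
  I10: { [D → S e . L], [L → . L d e], [L → . S S e], [L → . e D], [S → . d L], [S → . d], [S → . g] }  — shift
  I11: { [D → S e L .], [L → L . d e] }  — shift, reduce
  I12: { [L → L d . e] }  — shift
  I13: { [L → L d e .] }  — reduce
  I14: { [L → S S . e] }  — shift
  I15: { [L → S S e .] }  — reduce

No state contains more than one complete item.

Answer: No reduce-reduce conflicts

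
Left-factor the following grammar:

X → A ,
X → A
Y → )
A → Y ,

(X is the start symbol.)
Left-factoring transforms A → αβ₁ | αβ₂ into A → αA' and A' → β₁ | β₂
(α is the longest common prefix among the alternatives). Repeat until
no nonterminal has two alternatives with a common prefix.

Round 1: X has alternatives sharing prefix 'A'. Introduce X': X → A X'
  Add: X' → ,
  Add: X' → ε

No remaining common prefixes — done.

Resulting grammar:
X → A X'
X' → ,
X' → ε
Y → )
A → Y ,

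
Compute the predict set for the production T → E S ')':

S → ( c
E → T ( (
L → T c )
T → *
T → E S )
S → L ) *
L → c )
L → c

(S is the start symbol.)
PREDICT(T → E S ')') = (FIRST(RHS) \ {ε}) ∪ (FOLLOW(T) if ε ∈ FIRST(RHS), i.e. RHS ⇒* ε)
FIRST(E) = { '*' }
FIRST(E S ')') = { '*' }
ε ∉ FIRST(E S ')'), so FOLLOW(T) is not added.
PREDICT(T → E S ')') = { '*' }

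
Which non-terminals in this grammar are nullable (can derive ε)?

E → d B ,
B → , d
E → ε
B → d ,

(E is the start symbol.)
A non-terminal is nullable if it can derive ε (the empty string): either it has an ε-production, or it has a production whose right-hand side consists entirely of nullable non-terminals.

ε-productions: E → ε
So E is immediately nullable.
No further non-terminal can be added: every production for the remaining non-terminals contains a terminal or a non-nullable non-terminal.
Nullable = { 'E' }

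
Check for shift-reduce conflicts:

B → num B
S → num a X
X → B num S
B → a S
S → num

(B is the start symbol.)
Yes — I6: [S → num .] vs [S → num . a X]

Augment with B' → B and build the canonical LR(0) collection (I0 = CLOSURE({[B' → . B]}), then GOTO on every symbol after a dot until no new states appear). It has 12 states:
  I0: { [B → . a S], [B → . num B], [B' → . B] }  — shift
  I1: { [B' → B .] }  — accept
  I2: { [B → a . S], [S → . num a X], [S → . num] }  — shift
  I3: { [B → . a S], [B → . num B], [B → num . B] }  — shift
  I4: { [B → num B .] }  — reduce
  I5: { [B → a S .] }  — reduce
  I6: { [S → num . a X], [S → num .] }  — shift, reduce
  I7: { [B → . a S], [B → . num B], [S → num a . X], [X → . B num S] }  — shift
  I8: { [X → B . num S] }  — shift
  I9: { [S → num a X .] }  — reduce
  I10: { [S → . num a X], [S → . num], [X → B num . S] }  — shift
  I11: { [X → B num S .] }  — reduce

I6 contains reduce item [S → num .] and shift item [S → num . a X] — shift-reduce conflict.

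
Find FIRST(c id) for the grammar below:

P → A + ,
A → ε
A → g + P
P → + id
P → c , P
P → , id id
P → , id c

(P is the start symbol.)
{ 'c' }

To compute FIRST(c id), process the symbols left to right:
Symbol c is a terminal. Add 'c' and stop.
FIRST(c id) = { 'c' }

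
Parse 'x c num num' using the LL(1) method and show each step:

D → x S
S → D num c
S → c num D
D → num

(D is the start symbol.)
Stack is shown with the top on the left.

Stack      Input          Action
--------------------------------
D $        x c num num $  output D → x S
x S $      x c num num $  match 'x'
S $        c num num $    output S → c num D
c num D $  c num num $    match 'c'
num D $    num num $      match 'num'
D $        num $          output D → num
num $      num $          match 'num'
$          $              accept

The string is accepted.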